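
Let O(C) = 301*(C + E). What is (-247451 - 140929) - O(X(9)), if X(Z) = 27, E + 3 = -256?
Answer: -318548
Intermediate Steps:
E = -259 (E = -3 - 256 = -259)
O(C) = -77959 + 301*C (O(C) = 301*(C - 259) = 301*(-259 + C) = -77959 + 301*C)
(-247451 - 140929) - O(X(9)) = (-247451 - 140929) - (-77959 + 301*27) = -388380 - (-77959 + 8127) = -388380 - 1*(-69832) = -388380 + 69832 = -318548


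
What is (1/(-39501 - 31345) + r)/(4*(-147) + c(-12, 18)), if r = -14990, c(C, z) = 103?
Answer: 1061981541/34360310 ≈ 30.907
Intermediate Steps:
(1/(-39501 - 31345) + r)/(4*(-147) + c(-12, 18)) = (1/(-39501 - 31345) - 14990)/(4*(-147) + 103) = (1/(-70846) - 14990)/(-588 + 103) = (-1/70846 - 14990)/(-485) = -1061981541/70846*(-1/485) = 1061981541/34360310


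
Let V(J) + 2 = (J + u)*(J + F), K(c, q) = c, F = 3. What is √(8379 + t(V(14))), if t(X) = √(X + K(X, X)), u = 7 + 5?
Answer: √(8379 + 4*√55) ≈ 91.699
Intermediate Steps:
u = 12
V(J) = -2 + (3 + J)*(12 + J) (V(J) = -2 + (J + 12)*(J + 3) = -2 + (12 + J)*(3 + J) = -2 + (3 + J)*(12 + J))
t(X) = √2*√X (t(X) = √(X + X) = √(2*X) = √2*√X)
√(8379 + t(V(14))) = √(8379 + √2*√(34 + 14² + 15*14)) = √(8379 + √2*√(34 + 196 + 210)) = √(8379 + √2*√440) = √(8379 + √2*(2*√110)) = √(8379 + 4*√55)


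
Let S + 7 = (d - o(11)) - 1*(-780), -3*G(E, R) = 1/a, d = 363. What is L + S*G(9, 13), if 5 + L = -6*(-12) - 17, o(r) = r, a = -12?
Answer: 325/4 ≈ 81.250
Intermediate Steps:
G(E, R) = 1/36 (G(E, R) = -1/3/(-12) = -1/3*(-1/12) = 1/36)
L = 50 (L = -5 + (-6*(-12) - 17) = -5 + (72 - 17) = -5 + 55 = 50)
S = 1125 (S = -7 + ((363 - 1*11) - 1*(-780)) = -7 + ((363 - 11) + 780) = -7 + (352 + 780) = -7 + 1132 = 1125)
L + S*G(9, 13) = 50 + 1125*(1/36) = 50 + 125/4 = 325/4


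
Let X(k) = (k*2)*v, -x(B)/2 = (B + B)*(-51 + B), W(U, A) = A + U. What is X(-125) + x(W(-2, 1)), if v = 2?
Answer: -708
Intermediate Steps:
x(B) = -4*B*(-51 + B) (x(B) = -2*(B + B)*(-51 + B) = -2*2*B*(-51 + B) = -4*B*(-51 + B))
X(k) = 4*k (X(k) = (k*2)*2 = (2*k)*2 = 4*k)
X(-125) + x(W(-2, 1)) = 4*(-125) + 4*(1 - 2)*(51 - (1 - 2)) = -500 + 4*(-1)*(51 - 1*(-1)) = -500 + 4*(-1)*(51 + 1) = -500 + 4*(-1)*52 = -500 - 208 = -708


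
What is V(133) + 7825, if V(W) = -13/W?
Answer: 1040712/133 ≈ 7824.9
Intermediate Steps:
V(133) + 7825 = -13/133 + 7825 = 1040712/133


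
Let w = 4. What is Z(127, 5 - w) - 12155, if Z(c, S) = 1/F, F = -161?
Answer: -1956956/161 ≈ -12155.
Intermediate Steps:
Z(c, S) = -1/161 (Z(c, S) = 1/(-161) = -1/161)
Z(127, 5 - w) - 12155 = -1/161 - 12155 = -1956956/161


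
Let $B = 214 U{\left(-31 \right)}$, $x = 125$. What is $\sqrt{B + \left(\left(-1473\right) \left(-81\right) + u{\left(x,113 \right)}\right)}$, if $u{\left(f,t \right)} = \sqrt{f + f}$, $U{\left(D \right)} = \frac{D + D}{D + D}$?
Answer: $\sqrt{119527 + 5 \sqrt{10}} \approx 345.75$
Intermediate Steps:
$U{\left(D \right)} = 1$ ($U{\left(D \right)} = \frac{2 D}{2 D} = 2 D \frac{1}{2 D} = 1$)
$u{\left(f,t \right)} = \sqrt{2} \sqrt{f}$ ($u{\left(f,t \right)} = \sqrt{2 f} = \sqrt{2} \sqrt{f}$)
$B = 214$ ($B = 214 \cdot 1 = 214$)
$\sqrt{B + \left(\left(-1473\right) \left(-81\right) + u{\left(x,113 \right)}\right)} = \sqrt{214 + \left(\left(-1473\right) \left(-81\right) + \sqrt{2} \sqrt{125}\right)} = \sqrt{214 + \left(119313 + \sqrt{2} \cdot 5 \sqrt{5}\right)} = \sqrt{214 + \left(119313 + 5 \sqrt{10}\right)} = \sqrt{119527 + 5 \sqrt{10}}$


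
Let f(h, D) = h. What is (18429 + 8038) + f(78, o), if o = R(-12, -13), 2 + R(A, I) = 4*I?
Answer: 26545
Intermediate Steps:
R(A, I) = -2 + 4*I
o = -54 (o = -2 + 4*(-13) = -2 - 52 = -54)
(18429 + 8038) + f(78, o) = (18429 + 8038) + 78 = 26467 + 78 = 26545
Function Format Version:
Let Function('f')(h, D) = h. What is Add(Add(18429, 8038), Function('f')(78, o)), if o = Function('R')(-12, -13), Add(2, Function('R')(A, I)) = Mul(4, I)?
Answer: 26545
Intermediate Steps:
Function('R')(A, I) = Add(-2, Mul(4, I))
o = -54 (o = Add(-2, Mul(4, -13)) = Add(-2, -52) = -54)
Add(Add(18429, 8038), Function('f')(78, o)) = Add(Add(18429, 8038), 78) = Add(26467, 78) = 26545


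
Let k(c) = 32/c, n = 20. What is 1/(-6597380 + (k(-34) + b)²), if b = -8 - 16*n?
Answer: -289/1875372356 ≈ -1.5410e-7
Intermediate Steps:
b = -328 (b = -8 - 16*20 = -8 - 320 = -328)
1/(-6597380 + (k(-34) + b)²) = 1/(-6597380 + (32/(-34) - 328)²) = 1/(-6597380 + (32*(-1/34) - 328)²) = 1/(-6597380 + (-16/17 - 328)²) = 1/(-6597380 + (-5592/17)²) = 1/(-6597380 + 31270464/289) = 1/(-1875372356/289) = -289/1875372356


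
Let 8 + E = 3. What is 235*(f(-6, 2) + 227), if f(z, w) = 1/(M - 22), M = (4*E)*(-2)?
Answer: 960445/18 ≈ 53358.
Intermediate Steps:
E = -5 (E = -8 + 3 = -5)
M = 40 (M = (4*(-5))*(-2) = -20*(-2) = 40)
f(z, w) = 1/18 (f(z, w) = 1/(40 - 22) = 1/18)
235*(f(-6, 2) + 227) = 235*(1/18 + 227) = 235*(4087/18) = 960445/18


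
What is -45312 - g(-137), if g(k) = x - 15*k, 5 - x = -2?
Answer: -47374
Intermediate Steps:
x = 7 (x = 5 - 1*(-2) = 5 + 2 = 7)
g(k) = 7 - 15*k
-45312 - g(-137) = -45312 - (7 - 15*(-137)) = -45312 - (7 + 2055) = -45312 - 1*2062 = -45312 - 2062 = -47374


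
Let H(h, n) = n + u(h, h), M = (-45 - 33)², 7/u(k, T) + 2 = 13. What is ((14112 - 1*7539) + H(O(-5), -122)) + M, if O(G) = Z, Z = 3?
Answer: 137892/11 ≈ 12536.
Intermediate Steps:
u(k, T) = 7/11 (u(k, T) = 7/(-2 + 13) = 7/11)
O(G) = 3
M = 6084 (M = (-78)² = 6084)
H(h, n) = 7/11 + n (H(h, n) = n + 7/11 = 7/11 + n)
((14112 - 1*7539) + H(O(-5), -122)) + M = ((14112 - 1*7539) + (7/11 - 122)) + 6084 = ((14112 - 7539) - 1335/11) + 6084 = (6573 - 1335/11) + 6084 = 70968/11 + 6084 = 137892/11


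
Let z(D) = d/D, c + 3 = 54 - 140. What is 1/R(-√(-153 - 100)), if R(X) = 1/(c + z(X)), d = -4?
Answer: -89 - 4*I*√253/253 ≈ -89.0 - 0.25148*I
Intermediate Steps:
c = -89 (c = -3 + (54 - 140) = -3 - 86 = -89)
z(D) = -4/D
R(X) = 1/(-89 - 4/X)
1/R(-√(-153 - 100)) = 1/(-(-√(-153 - 100))/(4 + 89*(-√(-153 - 100)))) = 1/(-(-√(-253))/(4 + 89*(-√(-253)))) = 1/(-(-I*√253)/(4 + 89*(-I*√253))) = 1/(-(-I*√253)/(4 - 89*I*√253)) = 1/(I*√253/(4 - 89*I*√253)) = -I*√253*(4 - 89*I*√253)/253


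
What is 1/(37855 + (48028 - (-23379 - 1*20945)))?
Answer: 1/130207 ≈ 7.6801e-6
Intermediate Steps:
1/(37855 + (48028 - (-23379 - 1*20945))) = 1/(37855 + (48028 - (-23379 - 20945))) = 1/(37855 + (48028 - 1*(-44324))) = 1/(37855 + (48028 + 44324)) = 1/(37855 + 92352) = 1/130207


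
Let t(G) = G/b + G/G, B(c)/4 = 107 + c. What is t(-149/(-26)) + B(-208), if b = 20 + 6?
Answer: -272279/676 ≈ -402.78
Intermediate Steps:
B(c) = 428 + 4*c (B(c) = 4*(107 + c) = 428 + 4*c)
b = 26
t(G) = 1 + G/26 (t(G) = G/26 + G/G = G*(1/26) + 1 = G/26 + 1 = 1 + G/26)
t(-149/(-26)) + B(-208) = (1 + (-149/(-26))/26) + (428 + 4*(-208)) = (1 + (-149*(-1/26))/26) + (428 - 832) = (1 + (1/26)*(149/26)) - 404 = (1 + 149/676) - 404 = 825/676 - 404 = -272279/676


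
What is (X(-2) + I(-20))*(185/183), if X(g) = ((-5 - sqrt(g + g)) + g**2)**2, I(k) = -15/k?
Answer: -555/244 + 740*I/183 ≈ -2.2746 + 4.0437*I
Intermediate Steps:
X(g) = (-5 + g**2 - sqrt(2)*sqrt(g))**2 (X(g) = ((-5 - sqrt(2*g)) + g**2)**2 = ((-5 - sqrt(2)*sqrt(g)) + g**2)**2 = (-5 + g**2 - sqrt(2)*sqrt(g))**2)
(X(-2) + I(-20))*(185/183) = ((5 - 1*(-2)**2 + sqrt(2)*sqrt(-2))**2 - 15/(-20))*(185/183) = ((5 - 1*4 + sqrt(2)*(I*sqrt(2)))**2 - 15*(-1/20))*(185*(1/183)) = ((5 - 4 + 2*I)**2 + 3/4)*(185/183) = ((1 + 2*I)**2 + 3/4)*(185/183) = (3/4 + (1 + 2*I)**2)*(185/183) = 185/244 + 185*(1 + 2*I)**2/183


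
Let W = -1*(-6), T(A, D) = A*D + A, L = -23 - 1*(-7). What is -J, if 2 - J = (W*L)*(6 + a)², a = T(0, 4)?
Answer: -3458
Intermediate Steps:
L = -16 (L = -23 + 7 = -16)
T(A, D) = A + A*D
a = 0 (a = 0*(1 + 4) = 0*5 = 0)
W = 6
J = 3458 (J = 2 - 6*(-16)*(6 + 0)² = 2 - (-96)*6² = 2 - (-96)*36 = 2 - 1*(-3456) = 2 + 3456 = 3458)
-J = -1*3458 = -3458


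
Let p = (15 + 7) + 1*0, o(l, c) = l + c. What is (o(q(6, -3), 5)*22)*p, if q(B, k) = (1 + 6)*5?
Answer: 19360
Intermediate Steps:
q(B, k) = 35 (q(B, k) = 7*5 = 35)
o(l, c) = c + l
p = 22 (p = 22 + 0 = 22)
(o(q(6, -3), 5)*22)*p = ((5 + 35)*22)*22 = (40*22)*22 = 880*22 = 19360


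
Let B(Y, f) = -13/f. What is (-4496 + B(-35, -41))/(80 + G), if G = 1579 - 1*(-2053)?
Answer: -184323/152192 ≈ -1.2111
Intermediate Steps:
G = 3632 (G = 1579 + 2053 = 3632)
(-4496 + B(-35, -41))/(80 + G) = (-4496 - 13/(-41))/(80 + 3632) = (-4496 - 13*(-1/41))/3712 = (-4496 + 13/41)*(1/3712) = -184323/41*1/3712 = -184323/152192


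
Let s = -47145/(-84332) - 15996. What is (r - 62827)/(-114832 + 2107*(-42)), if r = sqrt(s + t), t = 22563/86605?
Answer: 62827/203326 - I*sqrt(213304434521663575644585)/742503127666180 ≈ 0.309 - 0.00062202*I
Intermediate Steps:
t = 22563/86605 (t = 22563*(1/86605) = 22563/86605 ≈ 0.26053)
s = -1348927527/84332 (s = -47145*(-1/84332) - 15996 = 47145/84332 - 15996 = -1348927527/84332 ≈ -15995.)
r = I*sqrt(213304434521663575644585)/3651786430 (r = sqrt(-1348927527/84332 + 22563/86605) = sqrt(-116821965692919/7303572860) = I*sqrt(213304434521663575644585)/3651786430 ≈ 126.47*I)
(r - 62827)/(-114832 + 2107*(-42)) = (I*sqrt(213304434521663575644585)/3651786430 - 62827)/(-114832 + 2107*(-42)) = (-62827 + I*sqrt(213304434521663575644585)/3651786430)/(-114832 - 88494) = (-62827 + I*sqrt(213304434521663575644585)/3651786430)/(-203326) = (-62827 + I*sqrt(213304434521663575644585)/3651786430)*(-1/203326) = 62827/203326 - I*sqrt(213304434521663575644585)/742503127666180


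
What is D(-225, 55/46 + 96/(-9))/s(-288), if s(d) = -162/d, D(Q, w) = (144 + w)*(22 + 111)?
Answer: 19753160/621 ≈ 31809.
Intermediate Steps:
D(Q, w) = 19152 + 133*w (D(Q, w) = (144 + w)*133 = 19152 + 133*w)
D(-225, 55/46 + 96/(-9))/s(-288) = (19152 + 133*(55/46 + 96/(-9)))/((-162/(-288))) = (19152 + 133*(55*(1/46) + 96*(-⅑)))/((-162*(-1/288))) = (19152 + 133*(55/46 - 32/3))/(9/16) = (19152 + 133*(-1307/138))*(16/9) = (19152 - 173831/138)*(16/9) = (2469145/138)*(16/9) = 19753160/621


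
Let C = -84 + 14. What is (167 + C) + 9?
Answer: 106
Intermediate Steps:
C = -70
(167 + C) + 9 = (167 - 70) + 9 = 97 + 9 = 106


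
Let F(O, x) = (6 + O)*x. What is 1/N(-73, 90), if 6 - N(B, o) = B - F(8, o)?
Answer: 1/1339 ≈ 0.00074683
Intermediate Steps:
F(O, x) = x*(6 + O)
N(B, o) = 6 - B + 14*o (N(B, o) = 6 - (B - o*(6 + 8)) = 6 - (B - o*14) = 6 - (B - 14*o) = 6 + (-B + 14*o) = 6 - B + 14*o)
1/N(-73, 90) = 1/(6 - 1*(-73) + 14*90) = 1/(6 + 73 + 1260) = 1/1339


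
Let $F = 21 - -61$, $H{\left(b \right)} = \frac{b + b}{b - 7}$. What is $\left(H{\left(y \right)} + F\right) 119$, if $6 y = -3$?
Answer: $\frac{146608}{15} \approx 9773.9$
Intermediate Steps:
$y = - \frac{1}{2}$ ($y = \frac{1}{6} \left(-3\right) = - \frac{1}{2} \approx -0.5$)
$H{\left(b \right)} = \frac{2 b}{-7 + b}$
$F = 82$ ($F = 21 + 61 = 82$)
$\left(H{\left(y \right)} + F\right) 119 = \left(2 \left(- \frac{1}{2}\right) \frac{1}{-7 - \frac{1}{2}} + 82\right) 119 = \left(2 \left(- \frac{1}{2}\right) \frac{1}{- \frac{15}{2}} + 82\right) 119 = \left(2 \left(- \frac{1}{2}\right) \left(- \frac{2}{15}\right) + 82\right) 119 = \left(\frac{2}{15} + 82\right) 119 = \frac{1232}{15} \cdot 119 = \frac{146608}{15}$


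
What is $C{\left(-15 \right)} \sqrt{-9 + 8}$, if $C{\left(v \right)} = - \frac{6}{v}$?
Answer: $\frac{2 i}{5} \approx 0.4 i$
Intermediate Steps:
$C{\left(-15 \right)} \sqrt{-9 + 8} = - \frac{6}{-15} \sqrt{-9 + 8} = \left(-6\right) \left(- \frac{1}{15}\right) \sqrt{-1} = \frac{2 i}{5}$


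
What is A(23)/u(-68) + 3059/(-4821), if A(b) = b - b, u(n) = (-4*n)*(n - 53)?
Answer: -3059/4821 ≈ -0.63452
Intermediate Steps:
u(n) = -4*n*(-53 + n) (u(n) = (-4*n)*(-53 + n) = -4*n*(-53 + n))
A(b) = 0
A(23)/u(-68) + 3059/(-4821) = 0/((4*(-68)*(53 - 1*(-68)))) + 3059/(-4821) = 0/((4*(-68)*(53 + 68))) + 3059*(-1/4821) = 0/((4*(-68)*121)) - 3059/4821 = 0/(-32912) - 3059/4821 = 0*(-1/32912) - 3059/4821 = 0 - 3059/4821 = -3059/4821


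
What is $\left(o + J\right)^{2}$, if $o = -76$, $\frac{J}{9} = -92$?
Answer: $817216$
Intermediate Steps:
$J = -828$ ($J = 9 \left(-92\right) = -828$)
$\left(o + J\right)^{2} = \left(-76 - 828\right)^{2} = \left(-904\right)^{2} = 817216$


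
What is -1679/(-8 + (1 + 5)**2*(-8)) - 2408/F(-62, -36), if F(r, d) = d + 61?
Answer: -670793/7400 ≈ -90.648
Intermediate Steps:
F(r, d) = 61 + d
-1679/(-8 + (1 + 5)**2*(-8)) - 2408/F(-62, -36) = -1679/(-8 + (1 + 5)**2*(-8)) - 2408/(61 - 36) = -1679/(-8 + 6**2*(-8)) - 2408/25 = -1679/(-8 + 36*(-8)) - 2408*1/25 = -1679/(-8 - 288) - 2408/25 = -1679/(-296) - 2408/25 = -1679*(-1/296) - 2408/25 = 1679/296 - 2408/25 = -670793/7400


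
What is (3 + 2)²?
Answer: 25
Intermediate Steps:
(3 + 2)² = 5² = 25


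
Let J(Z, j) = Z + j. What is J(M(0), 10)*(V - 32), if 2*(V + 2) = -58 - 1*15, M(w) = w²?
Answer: -705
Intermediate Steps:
V = -77/2 (V = -2 + (-58 - 1*15)/2 = -2 + (-58 - 15)/2 = -2 + (½)*(-73) = -2 - 73/2 = -77/2 ≈ -38.500)
J(M(0), 10)*(V - 32) = (0² + 10)*(-77/2 - 32) = (0 + 10)*(-141/2) = 10*(-141/2) = -705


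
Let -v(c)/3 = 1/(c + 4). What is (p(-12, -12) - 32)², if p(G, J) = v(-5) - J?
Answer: 289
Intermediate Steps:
v(c) = -3/(4 + c) (v(c) = -3/(c + 4) = -3/(4 + c))
p(G, J) = 3 - J (p(G, J) = -3/(4 - 5) - J = -3/(-1) - J = -3*(-1) - J = 3 - J)
(p(-12, -12) - 32)² = ((3 - 1*(-12)) - 32)² = ((3 + 12) - 32)² = (15 - 32)² = (-17)² = 289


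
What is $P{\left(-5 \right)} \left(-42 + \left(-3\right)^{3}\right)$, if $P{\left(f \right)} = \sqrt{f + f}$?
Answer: $- 69 i \sqrt{10} \approx - 218.2 i$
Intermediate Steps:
$P{\left(f \right)} = \sqrt{2} \sqrt{f}$ ($P{\left(f \right)} = \sqrt{2 f} = \sqrt{2} \sqrt{f}$)
$P{\left(-5 \right)} \left(-42 + \left(-3\right)^{3}\right) = \sqrt{2} \sqrt{-5} \left(-42 + \left(-3\right)^{3}\right) = \sqrt{2} i \sqrt{5} \left(-42 - 27\right) = i \sqrt{10} \left(-69\right) = - 69 i \sqrt{10}$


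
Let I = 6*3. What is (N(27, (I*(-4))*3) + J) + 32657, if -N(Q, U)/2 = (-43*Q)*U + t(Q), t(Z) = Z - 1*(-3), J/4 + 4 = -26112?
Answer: -573419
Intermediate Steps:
J = -104464 (J = -16 + 4*(-26112) = -16 - 104448 = -104464)
I = 18
t(Z) = 3 + Z (t(Z) = Z + 3 = 3 + Z)
N(Q, U) = -6 - 2*Q + 86*Q*U (N(Q, U) = -2*((-43*Q)*U + (3 + Q)) = -2*(-43*Q*U + (3 + Q)) = -2*(3 + Q - 43*Q*U) = -6 - 2*Q + 86*Q*U)
(N(27, (I*(-4))*3) + J) + 32657 = ((-6 - 2*27 + 86*27*((18*(-4))*3)) - 104464) + 32657 = ((-6 - 54 + 86*27*(-72*3)) - 104464) + 32657 = ((-6 - 54 + 86*27*(-216)) - 104464) + 32657 = ((-6 - 54 - 501552) - 104464) + 32657 = (-501612 - 104464) + 32657 = -606076 + 32657 = -573419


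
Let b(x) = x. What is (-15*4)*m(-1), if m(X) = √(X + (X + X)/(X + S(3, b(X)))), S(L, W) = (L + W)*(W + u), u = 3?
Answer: -20*I*√15 ≈ -77.46*I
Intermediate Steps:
S(L, W) = (3 + W)*(L + W) (S(L, W) = (L + W)*(W + 3) = (L + W)*(3 + W) = (3 + W)*(L + W))
m(X) = √(X + 2*X/(9 + X² + 7*X)) (m(X) = √(X + (X + X)/(X + (X² + 3*3 + 3*X + 3*X))) = √(X + (2*X)/(X + (X² + 9 + 3*X + 3*X))) = √(X + (2*X)/(X + (9 + X² + 6*X))) = √(X + (2*X)/(9 + X² + 7*X)) = √(X + 2*X/(9 + X² + 7*X)))
(-15*4)*m(-1) = (-15*4)*√(-(11 + (-1)² + 7*(-1))/(9 + (-1)² + 7*(-1))) = -60*I*√(11 + 1 - 7)/√(9 + 1 - 7) = -60*I*√15/3 = -20*I*√15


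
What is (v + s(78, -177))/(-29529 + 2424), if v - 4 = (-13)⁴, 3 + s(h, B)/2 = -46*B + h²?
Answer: -57011/27105 ≈ -2.1033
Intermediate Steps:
s(h, B) = -6 - 92*B + 2*h² (s(h, B) = -6 + 2*(-46*B + h²) = -6 + 2*(h² - 46*B) = -6 + (-92*B + 2*h²) = -6 - 92*B + 2*h²)
v = 28565 (v = 4 + (-13)⁴ = 4 + 28561 = 28565)
(v + s(78, -177))/(-29529 + 2424) = (28565 + (-6 - 92*(-177) + 2*78²))/(-29529 + 2424) = (28565 + (-6 + 16284 + 2*6084))/(-27105) = (28565 + (-6 + 16284 + 12168))*(-1/27105) = (28565 + 28446)*(-1/27105) = 57011*(-1/27105) = -57011/27105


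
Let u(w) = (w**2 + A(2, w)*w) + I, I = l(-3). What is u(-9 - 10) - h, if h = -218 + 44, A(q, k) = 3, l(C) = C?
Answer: 475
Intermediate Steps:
I = -3
h = -174
u(w) = -3 + w**2 + 3*w (u(w) = (w**2 + 3*w) - 3 = -3 + w**2 + 3*w)
u(-9 - 10) - h = (-3 + (-9 - 10)**2 + 3*(-9 - 10)) - 1*(-174) = (-3 + (-19)**2 + 3*(-19)) + 174 = (-3 + 361 - 57) + 174 = 301 + 174 = 475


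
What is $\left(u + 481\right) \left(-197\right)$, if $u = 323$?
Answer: $-158388$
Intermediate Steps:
$\left(u + 481\right) \left(-197\right) = \left(323 + 481\right) \left(-197\right) = 804 \left(-197\right) = -158388$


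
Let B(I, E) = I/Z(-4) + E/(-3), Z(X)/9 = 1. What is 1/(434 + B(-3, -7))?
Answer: 1/436 ≈ 0.0022936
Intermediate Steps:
Z(X) = 9 (Z(X) = 9*1 = 9)
B(I, E) = -E/3 + I/9 (B(I, E) = I/9 + E/(-3) = I*(⅑) + E*(-⅓) = I/9 - E/3 = -E/3 + I/9)
1/(434 + B(-3, -7)) = 1/(434 + (-⅓*(-7) + (⅑)*(-3))) = 1/(434 + (7/3 - ⅓)) = 1/(434 + 2) = 1/436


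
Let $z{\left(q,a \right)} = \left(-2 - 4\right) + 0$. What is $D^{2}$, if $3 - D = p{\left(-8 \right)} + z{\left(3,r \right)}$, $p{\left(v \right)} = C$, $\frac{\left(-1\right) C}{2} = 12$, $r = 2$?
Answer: $1089$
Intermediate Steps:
$z{\left(q,a \right)} = -6$ ($z{\left(q,a \right)} = -6 + 0 = -6$)
$C = -24$ ($C = \left(-2\right) 12 = -24$)
$p{\left(v \right)} = -24$
$D = 33$ ($D = 3 - \left(-24 - 6\right) = 3 - -30 = 3 + 30 = 33$)
$D^{2} = 33^{2} = 1089$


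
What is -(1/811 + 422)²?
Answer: -117130271049/657721 ≈ -1.7809e+5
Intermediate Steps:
-(1/811 + 422)² = -(342243/811)² = -1*117130271049/657721 = -117130271049/657721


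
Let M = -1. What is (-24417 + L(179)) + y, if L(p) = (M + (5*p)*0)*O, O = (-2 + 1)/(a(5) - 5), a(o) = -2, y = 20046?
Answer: -30598/7 ≈ -4371.1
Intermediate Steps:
O = ⅐ (O = (-2 + 1)/(-2 - 5) = -1/(-7) = -1*(-⅐) = ⅐ ≈ 0.14286)
L(p) = -⅐ (L(p) = (-1 + (5*p)*0)*(⅐) = (-1 + 0)*(⅐) = -1*⅐ = -⅐)
(-24417 + L(179)) + y = (-24417 - ⅐) + 20046 = -170920/7 + 20046 = -30598/7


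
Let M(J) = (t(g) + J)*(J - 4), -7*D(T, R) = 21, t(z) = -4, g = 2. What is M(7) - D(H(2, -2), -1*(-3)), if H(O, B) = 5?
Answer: 12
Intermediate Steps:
D(T, R) = -3 (D(T, R) = -⅐*21 = -3)
M(J) = (-4 + J)² (M(J) = (-4 + J)*(J - 4) = (-4 + J)*(-4 + J) = (-4 + J)²)
M(7) - D(H(2, -2), -1*(-3)) = (16 + 7² - 8*7) - 1*(-3) = (16 + 49 - 56) + 3 = 9 + 3 = 12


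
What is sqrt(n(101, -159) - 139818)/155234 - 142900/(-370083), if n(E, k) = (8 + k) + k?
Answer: 142900/370083 + 2*I*sqrt(8758)/77617 ≈ 0.38613 + 0.0024114*I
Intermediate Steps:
n(E, k) = 8 + 2*k
sqrt(n(101, -159) - 139818)/155234 - 142900/(-370083) = sqrt((8 + 2*(-159)) - 139818)/155234 - 142900/(-370083) = sqrt((8 - 318) - 139818)*(1/155234) - 142900*(-1/370083) = sqrt(-310 - 139818)*(1/155234) + 142900/370083 = sqrt(-140128)*(1/155234) + 142900/370083 = (4*I*sqrt(8758))*(1/155234) + 142900/370083 = 2*I*sqrt(8758)/77617 + 142900/370083 = 142900/370083 + 2*I*sqrt(8758)/77617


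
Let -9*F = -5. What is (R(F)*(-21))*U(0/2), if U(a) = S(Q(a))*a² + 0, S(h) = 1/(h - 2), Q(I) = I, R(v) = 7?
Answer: 0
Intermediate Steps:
F = 5/9 (F = -⅑*(-5) = 5/9 ≈ 0.55556)
S(h) = 1/(-2 + h)
U(a) = a²/(-2 + a) (U(a) = a²/(-2 + a) + 0 = a²/(-2 + a))
(R(F)*(-21))*U(0/2) = (7*(-21))*((0/2)²/(-2 + 0/2)) = -147*(0*(½))²/(-2 + 0*(½)) = -147*0²/(-2 + 0) = -0/(-2) = -0*(-1)/2 = -147*0 = 0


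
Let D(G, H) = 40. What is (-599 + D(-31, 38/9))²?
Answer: 312481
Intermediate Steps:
(-599 + D(-31, 38/9))² = (-599 + 40)² = (-559)² = 312481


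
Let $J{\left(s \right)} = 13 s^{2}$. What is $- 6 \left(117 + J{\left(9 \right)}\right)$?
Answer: $-7020$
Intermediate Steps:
$- 6 \left(117 + J{\left(9 \right)}\right) = - 6 \left(117 + 13 \cdot 9^{2}\right) = - 6 \left(117 + 13 \cdot 81\right) = - 6 \left(117 + 1053\right) = \left(-6\right) 1170 = -7020$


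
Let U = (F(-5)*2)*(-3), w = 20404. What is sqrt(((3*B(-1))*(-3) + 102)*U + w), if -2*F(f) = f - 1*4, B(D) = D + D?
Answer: 2*sqrt(4291) ≈ 131.01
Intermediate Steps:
B(D) = 2*D
F(f) = 2 - f/2 (F(f) = -(f - 1*4)/2 = -(f - 4)/2 = -(-4 + f)/2 = 2 - f/2)
U = -27 (U = ((2 - 1/2*(-5))*2)*(-3) = ((2 + 5/2)*2)*(-3) = ((9/2)*2)*(-3) = 9*(-3) = -27)
sqrt(((3*B(-1))*(-3) + 102)*U + w) = sqrt(((3*(2*(-1)))*(-3) + 102)*(-27) + 20404) = sqrt(((3*(-2))*(-3) + 102)*(-27) + 20404) = sqrt((-6*(-3) + 102)*(-27) + 20404) = sqrt((18 + 102)*(-27) + 20404) = sqrt(120*(-27) + 20404) = sqrt(-3240 + 20404) = sqrt(17164) = 2*sqrt(4291)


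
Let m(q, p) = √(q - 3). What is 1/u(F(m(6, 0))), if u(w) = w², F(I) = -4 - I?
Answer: (4 + √3)⁻² ≈ 0.030435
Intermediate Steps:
m(q, p) = √(-3 + q)
1/u(F(m(6, 0))) = 1/((-4 - √(-3 + 6))²) = 1/((-4 - √3)²) = (-4 - √3)⁻²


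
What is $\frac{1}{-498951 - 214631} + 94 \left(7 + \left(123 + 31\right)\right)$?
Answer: $\frac{10799349987}{713582} \approx 15134.0$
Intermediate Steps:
$\frac{1}{-498951 - 214631} + 94 \left(7 + \left(123 + 31\right)\right) = \frac{1}{-713582} + 94 \left(7 + 154\right) = - \frac{1}{713582} + 94 \cdot 161 = - \frac{1}{713582} + 15134 = \frac{10799349987}{713582}$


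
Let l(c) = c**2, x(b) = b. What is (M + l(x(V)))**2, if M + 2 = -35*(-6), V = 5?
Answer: 54289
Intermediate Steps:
M = 208 (M = -2 - 35*(-6) = -2 + 210 = 208)
(M + l(x(V)))**2 = (208 + 5**2)**2 = (208 + 25)**2 = 233**2 = 54289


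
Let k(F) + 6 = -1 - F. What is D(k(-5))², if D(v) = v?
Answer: 4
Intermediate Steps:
k(F) = -7 - F (k(F) = -6 + (-1 - F) = -7 - F)
D(k(-5))² = (-7 - 1*(-5))² = (-7 + 5)² = (-2)² = 4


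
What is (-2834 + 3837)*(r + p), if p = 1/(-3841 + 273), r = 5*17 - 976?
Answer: -3188626267/3568 ≈ -8.9367e+5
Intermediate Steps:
r = -891 (r = 85 - 976 = -891)
p = -1/3568 (p = 1/(-3568) = -1/3568 ≈ -0.00028027)
(-2834 + 3837)*(r + p) = (-2834 + 3837)*(-891 - 1/3568) = 1003*(-3179089/3568) = -3188626267/3568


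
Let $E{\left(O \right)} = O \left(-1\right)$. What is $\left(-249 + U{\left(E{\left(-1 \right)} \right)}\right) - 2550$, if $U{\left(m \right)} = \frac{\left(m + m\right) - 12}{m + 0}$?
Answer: $-2809$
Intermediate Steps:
$E{\left(O \right)} = - O$
$U{\left(m \right)} = \frac{-12 + 2 m}{m}$ ($U{\left(m \right)} = \frac{2 m - 12}{m} = \frac{-12 + 2 m}{m}$)
$\left(-249 + U{\left(E{\left(-1 \right)} \right)}\right) - 2550 = \left(-249 + \left(2 - \frac{12}{\left(-1\right) \left(-1\right)}\right)\right) - 2550 = \left(-249 + \left(2 - \frac{12}{1}\right)\right) - 2550 = \left(-249 + \left(2 - 12\right)\right) - 2550 = \left(-249 - 10\right) - 2550 = -259 - 2550 = -2809$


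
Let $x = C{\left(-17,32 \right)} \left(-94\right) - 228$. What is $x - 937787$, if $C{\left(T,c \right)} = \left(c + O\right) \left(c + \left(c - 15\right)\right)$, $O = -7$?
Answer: $-1053165$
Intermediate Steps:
$C{\left(T,c \right)} = \left(-15 + 2 c\right) \left(-7 + c\right)$ ($C{\left(T,c \right)} = \left(c - 7\right) \left(c + \left(c - 15\right)\right) = \left(-7 + c\right) \left(c + \left(-15 + c\right)\right) = \left(-7 + c\right) \left(-15 + 2 c\right) = \left(-15 + 2 c\right) \left(-7 + c\right)$)
$x = -115378$ ($x = \left(105 - 928 + 2 \cdot 32^{2}\right) \left(-94\right) - 228 = \left(105 - 928 + 2 \cdot 1024\right) \left(-94\right) - 228 = \left(105 - 928 + 2048\right) \left(-94\right) - 228 = 1225 \left(-94\right) - 228 = -115150 - 228 = -115378$)
$x - 937787 = -115378 - 937787 = -1053165$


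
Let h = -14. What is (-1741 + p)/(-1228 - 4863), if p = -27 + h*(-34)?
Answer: 1292/6091 ≈ 0.21212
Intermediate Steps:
p = 449 (p = -27 - 14*(-34) = -27 + 476 = 449)
(-1741 + p)/(-1228 - 4863) = (-1741 + 449)/(-1228 - 4863) = -1292/(-6091) = -1292*(-1/6091) = 1292/6091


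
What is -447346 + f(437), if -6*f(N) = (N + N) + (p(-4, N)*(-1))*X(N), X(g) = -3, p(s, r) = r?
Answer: -2686261/6 ≈ -4.4771e+5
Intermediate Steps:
f(N) = -5*N/6 (f(N) = -((N + N) + (N*(-1))*(-3))/6 = -(2*N - N*(-3))/6 = -(2*N + 3*N)/6 = -5*N/6)
-447346 + f(437) = -447346 - ⅚*437 = -447346 - 2185/6 = -2686261/6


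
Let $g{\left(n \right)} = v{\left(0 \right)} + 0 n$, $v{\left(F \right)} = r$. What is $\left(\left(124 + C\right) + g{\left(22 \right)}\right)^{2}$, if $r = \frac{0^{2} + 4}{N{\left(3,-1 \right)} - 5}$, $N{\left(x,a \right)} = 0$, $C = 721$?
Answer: $\frac{17816841}{25} \approx 7.1267 \cdot 10^{5}$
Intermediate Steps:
$r = - \frac{4}{5}$ ($r = \frac{0^{2} + 4}{0 - 5} = \frac{0 + 4}{-5} = 4 \left(- \frac{1}{5}\right) = - \frac{4}{5} \approx -0.8$)
$v{\left(F \right)} = - \frac{4}{5}$
$g{\left(n \right)} = - \frac{4}{5}$ ($g{\left(n \right)} = - \frac{4}{5} + 0 n = - \frac{4}{5} + 0 = - \frac{4}{5}$)
$\left(\left(124 + C\right) + g{\left(22 \right)}\right)^{2} = \left(\left(124 + 721\right) - \frac{4}{5}\right)^{2} = \left(845 - \frac{4}{5}\right)^{2} = \left(\frac{4221}{5}\right)^{2} = \frac{17816841}{25}$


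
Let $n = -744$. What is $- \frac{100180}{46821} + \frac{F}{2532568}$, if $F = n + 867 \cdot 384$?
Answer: $- \frac{29769934397}{14822170791} \approx -2.0085$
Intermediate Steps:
$F = 332184$ ($F = -744 + 867 \cdot 384 = -744 + 332928 = 332184$)
$- \frac{100180}{46821} + \frac{F}{2532568} = - \frac{100180}{46821} + \frac{332184}{2532568} = \left(-100180\right) \frac{1}{46821} + 332184 \cdot \frac{1}{2532568} = - \frac{100180}{46821} + \frac{41523}{316571} = - \frac{29769934397}{14822170791}$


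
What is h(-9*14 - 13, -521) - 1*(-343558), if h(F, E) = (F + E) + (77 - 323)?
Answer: 342652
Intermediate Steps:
h(F, E) = -246 + E + F (h(F, E) = (E + F) - 246 = -246 + E + F)
h(-9*14 - 13, -521) - 1*(-343558) = (-246 - 521 + (-9*14 - 13)) - 1*(-343558) = (-246 - 521 + (-126 - 13)) + 343558 = (-246 - 521 - 139) + 343558 = -906 + 343558 = 342652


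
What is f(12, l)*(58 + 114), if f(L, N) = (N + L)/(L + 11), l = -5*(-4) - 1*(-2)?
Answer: 5848/23 ≈ 254.26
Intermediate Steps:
l = 22 (l = 20 + 2 = 22)
f(L, N) = (L + N)/(11 + L)
f(12, l)*(58 + 114) = ((12 + 22)/(11 + 12))*(58 + 114) = (34/23)*172 = 5848/23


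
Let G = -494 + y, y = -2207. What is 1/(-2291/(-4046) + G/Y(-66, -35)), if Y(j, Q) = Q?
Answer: 20230/1572633 ≈ 0.012864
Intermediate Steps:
G = -2701 (G = -494 - 2207 = -2701)
1/(-2291/(-4046) + G/Y(-66, -35)) = 1/(-2291/(-4046) - 2701/(-35)) = 1/(-2291*(-1/4046) - 2701*(-1/35)) = 1/(2291/4046 + 2701/35) = 1/(1572633/20230) = 20230/1572633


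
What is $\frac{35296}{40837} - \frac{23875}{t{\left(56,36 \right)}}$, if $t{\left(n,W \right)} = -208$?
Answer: $\frac{982324943}{8494096} \approx 115.65$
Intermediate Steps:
$\frac{35296}{40837} - \frac{23875}{t{\left(56,36 \right)}} = \frac{35296}{40837} - \frac{23875}{-208} = 35296 \cdot \frac{1}{40837} - - \frac{23875}{208} = \frac{35296}{40837} + \frac{23875}{208} = \frac{982324943}{8494096}$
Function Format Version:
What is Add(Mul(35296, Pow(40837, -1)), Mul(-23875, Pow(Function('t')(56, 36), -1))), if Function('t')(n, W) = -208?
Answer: Rational(982324943, 8494096) ≈ 115.65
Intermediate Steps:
Add(Mul(35296, Pow(40837, -1)), Mul(-23875, Pow(Function('t')(56, 36), -1))) = Add(Mul(35296, Pow(40837, -1)), Mul(-23875, Pow(-208, -1))) = Add(Mul(35296, Rational(1, 40837)), Mul(-23875, Rational(-1, 208))) = Add(Rational(35296, 40837), Rational(23875, 208)) = Rational(982324943, 8494096)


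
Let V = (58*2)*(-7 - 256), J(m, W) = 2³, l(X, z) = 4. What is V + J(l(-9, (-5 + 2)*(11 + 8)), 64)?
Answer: -30500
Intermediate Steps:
J(m, W) = 8
V = -30508 (V = 116*(-263) = -30508)
V + J(l(-9, (-5 + 2)*(11 + 8)), 64) = -30508 + 8 = -30500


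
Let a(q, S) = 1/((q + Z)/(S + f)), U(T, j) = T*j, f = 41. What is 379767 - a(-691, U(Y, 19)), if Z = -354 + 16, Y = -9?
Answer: 390780113/1029 ≈ 3.7977e+5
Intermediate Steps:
Z = -338
a(q, S) = (41 + S)/(-338 + q) (a(q, S) = 1/((q - 338)/(S + 41)) = 1/((-338 + q)/(41 + S)) = (41 + S)/(-338 + q))
379767 - a(-691, U(Y, 19)) = 379767 - (41 - 9*19)/(-338 - 691) = 379767 - (41 - 171)/(-1029) = 379767 - (-1)*(-130)/1029 = 379767 - 1*130/1029 = 379767 - 130/1029 = 390780113/1029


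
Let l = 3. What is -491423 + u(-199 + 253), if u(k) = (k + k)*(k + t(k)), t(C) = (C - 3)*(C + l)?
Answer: -171635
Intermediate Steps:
t(C) = (-3 + C)*(3 + C) (t(C) = (C - 3)*(C + 3) = (-3 + C)*(3 + C))
u(k) = 2*k*(-9 + k + k²) (u(k) = (k + k)*(k + (-9 + k²)) = (2*k)*(-9 + k + k²) = 2*k*(-9 + k + k²))
-491423 + u(-199 + 253) = -491423 + 2*(-199 + 253)*(-9 + (-199 + 253) + (-199 + 253)²) = -491423 + 2*54*(-9 + 54 + 54²) = -491423 + 2*54*(-9 + 54 + 2916) = -491423 + 2*54*2961 = -491423 + 319788 = -171635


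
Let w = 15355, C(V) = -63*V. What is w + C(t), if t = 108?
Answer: 8551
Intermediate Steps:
w + C(t) = 15355 - 63*108 = 15355 - 6804 = 8551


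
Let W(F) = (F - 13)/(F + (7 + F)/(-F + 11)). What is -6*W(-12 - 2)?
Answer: -1350/119 ≈ -11.345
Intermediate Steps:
W(F) = (-13 + F)/(F + (7 + F)/(11 - F))
-6*W(-12 - 2) = -6*(-143 - (-12 - 2)² + 24*(-12 - 2))/(7 - (-12 - 2)² + 12*(-12 - 2)) = -6*(-143 - 1*(-14)² + 24*(-14))/(7 - 1*(-14)² + 12*(-14)) = -6*(-143 - 1*196 - 336)/(7 - 1*196 - 168) = -6*(-143 - 196 - 336)/(7 - 196 - 168) = -6*(-675)/(-357) = -(-2)*(-675)/119 = -6*225/119 = -1350/119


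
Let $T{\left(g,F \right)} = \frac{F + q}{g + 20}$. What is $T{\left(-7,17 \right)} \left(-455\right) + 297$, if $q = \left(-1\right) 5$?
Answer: $-123$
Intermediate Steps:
$q = -5$
$T{\left(g,F \right)} = \frac{-5 + F}{20 + g}$ ($T{\left(g,F \right)} = \frac{F - 5}{g + 20} = \frac{-5 + F}{20 + g}$)
$T{\left(-7,17 \right)} \left(-455\right) + 297 = \frac{-5 + 17}{20 - 7} \left(-455\right) + 297 = \frac{1}{13} \cdot 12 \left(-455\right) + 297 = \frac{12}{13} \left(-455\right) + 297 = -420 + 297 = -123$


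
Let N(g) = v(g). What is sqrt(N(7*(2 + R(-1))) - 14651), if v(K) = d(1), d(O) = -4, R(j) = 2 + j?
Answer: I*sqrt(14655) ≈ 121.06*I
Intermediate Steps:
v(K) = -4
N(g) = -4
sqrt(N(7*(2 + R(-1))) - 14651) = sqrt(-4 - 14651) = sqrt(-14655) = I*sqrt(14655)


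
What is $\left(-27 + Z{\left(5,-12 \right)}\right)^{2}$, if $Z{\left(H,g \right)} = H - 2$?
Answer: $576$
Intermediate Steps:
$Z{\left(H,g \right)} = -2 + H$
$\left(-27 + Z{\left(5,-12 \right)}\right)^{2} = \left(-27 + \left(-2 + 5\right)\right)^{2} = \left(-27 + 3\right)^{2} = \left(-24\right)^{2} = 576$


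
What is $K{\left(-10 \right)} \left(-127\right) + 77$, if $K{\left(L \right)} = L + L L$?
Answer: $-11353$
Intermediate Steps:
$K{\left(L \right)} = L + L^{2}$
$K{\left(-10 \right)} \left(-127\right) + 77 = - 10 \left(1 - 10\right) \left(-127\right) + 77 = \left(-10\right) \left(-9\right) \left(-127\right) + 77 = 90 \left(-127\right) + 77 = -11430 + 77 = -11353$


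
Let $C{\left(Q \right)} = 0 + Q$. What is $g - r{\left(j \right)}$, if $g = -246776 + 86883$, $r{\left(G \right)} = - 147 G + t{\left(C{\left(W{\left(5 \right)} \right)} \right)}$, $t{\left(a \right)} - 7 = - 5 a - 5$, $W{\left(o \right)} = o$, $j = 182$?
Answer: $-133116$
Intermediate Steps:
$C{\left(Q \right)} = Q$
$t{\left(a \right)} = 2 - 5 a$ ($t{\left(a \right)} = 7 - \left(5 + 5 a\right) = 2 - 5 a$)
$r{\left(G \right)} = -23 - 147 G$ ($r{\left(G \right)} = - 147 G + \left(2 - 25\right) = - 147 G - 23 = -23 - 147 G$)
$g = -159893$
$g - r{\left(j \right)} = -159893 - \left(-23 - 26754\right) = -159893 - -26777 = -159893 + 26777 = -133116$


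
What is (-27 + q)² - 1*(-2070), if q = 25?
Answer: 2074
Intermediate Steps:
(-27 + q)² - 1*(-2070) = (-27 + 25)² - 1*(-2070) = (-2)² + 2070 = 4 + 2070 = 2074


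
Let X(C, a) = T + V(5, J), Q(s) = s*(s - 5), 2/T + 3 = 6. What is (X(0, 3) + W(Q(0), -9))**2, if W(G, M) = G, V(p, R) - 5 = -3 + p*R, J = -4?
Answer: 2704/9 ≈ 300.44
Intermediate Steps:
V(p, R) = 2 + R*p (V(p, R) = 5 + (-3 + p*R) = 5 + (-3 + R*p) = 2 + R*p)
T = 2/3 (T = 2/(-3 + 6) = 2/3 ≈ 0.66667)
Q(s) = s*(-5 + s)
X(C, a) = -52/3 (X(C, a) = 2/3 + (2 - 4*5) = 2/3 + (2 - 20) = 2/3 - 18 = -52/3)
(X(0, 3) + W(Q(0), -9))**2 = (-52/3 + 0*(-5 + 0))**2 = (-52/3 + 0*(-5))**2 = (-52/3 + 0)**2 = (-52/3)**2 = 2704/9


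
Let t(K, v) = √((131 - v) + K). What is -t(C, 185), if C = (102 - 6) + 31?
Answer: -√73 ≈ -8.5440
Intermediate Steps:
C = 127 (C = 96 + 31 = 127)
t(K, v) = √(131 + K - v)
-t(C, 185) = -√(131 + 127 - 1*185) = -√(131 + 127 - 185) = -√73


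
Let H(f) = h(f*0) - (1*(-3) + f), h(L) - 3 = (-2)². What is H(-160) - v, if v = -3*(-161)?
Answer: -313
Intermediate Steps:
v = 483
h(L) = 7 (h(L) = 3 + (-2)² = 3 + 4 = 7)
H(f) = 10 - f (H(f) = 7 - (1*(-3) + f) = 7 - (-3 + f) = 7 + (3 - f) = 10 - f)
H(-160) - v = (10 - 1*(-160)) - 1*483 = (10 + 160) - 483 = 170 - 483 = -313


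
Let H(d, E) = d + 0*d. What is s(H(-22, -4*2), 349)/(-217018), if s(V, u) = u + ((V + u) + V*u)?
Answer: 3501/108509 ≈ 0.032265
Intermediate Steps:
H(d, E) = d (H(d, E) = d + 0 = d)
s(V, u) = V + 2*u + V*u (s(V, u) = u + (V + u + V*u) = V + 2*u + V*u)
s(H(-22, -4*2), 349)/(-217018) = (-22 + 2*349 - 22*349)/(-217018) = (-22 + 698 - 7678)*(-1/217018) = -7002*(-1/217018) = 3501/108509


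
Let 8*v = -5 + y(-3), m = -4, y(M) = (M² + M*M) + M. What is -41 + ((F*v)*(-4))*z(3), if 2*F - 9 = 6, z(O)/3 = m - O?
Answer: 1493/2 ≈ 746.50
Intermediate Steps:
y(M) = M + 2*M² (y(M) = (M² + M²) + M = 2*M² + M = M + 2*M²)
z(O) = -12 - 3*O (z(O) = 3*(-4 - O) = -12 - 3*O)
v = 5/4 (v = (-5 - 3*(1 + 2*(-3)))/8 = (-5 - 3*(1 - 6))/8 = (-5 - 3*(-5))/8 = (-5 + 15)/8 = (⅛)*10 = 5/4 ≈ 1.2500)
F = 15/2 (F = 9/2 + (½)*6 = 9/2 + 3 = 15/2 ≈ 7.5000)
-41 + ((F*v)*(-4))*z(3) = -41 + (((15/2)*(5/4))*(-4))*(-12 - 3*3) = -41 + ((75/8)*(-4))*(-12 - 9) = -41 - 75/2*(-21) = -41 + 1575/2 = 1493/2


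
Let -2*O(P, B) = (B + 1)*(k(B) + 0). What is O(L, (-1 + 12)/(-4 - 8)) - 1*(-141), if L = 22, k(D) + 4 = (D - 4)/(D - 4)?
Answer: 1129/8 ≈ 141.13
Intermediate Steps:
k(D) = -3 (k(D) = -4 + (D - 4)/(D - 4) = -4 + (-4 + D)/(-4 + D) = -4 + 1 = -3)
O(P, B) = 3/2 + 3*B/2 (O(P, B) = -(B + 1)*(-3 + 0)/2 = -(1 + B)*(-3)/2 = -(-3 - 3*B)/2 = 3/2 + 3*B/2)
O(L, (-1 + 12)/(-4 - 8)) - 1*(-141) = (3/2 + 3*((-1 + 12)/(-4 - 8))/2) - 1*(-141) = (3/2 + 3*(11/(-12))/2) + 141 = (3/2 + 3*(11*(-1/12))/2) + 141 = (3/2 + (3/2)*(-11/12)) + 141 = (3/2 - 11/8) + 141 = 1/8 + 141 = 1129/8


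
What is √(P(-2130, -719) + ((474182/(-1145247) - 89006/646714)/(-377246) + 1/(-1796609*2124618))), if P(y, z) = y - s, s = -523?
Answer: 2*I*√430838692495989123419047170084262944660785560716654345/32747594728740948269006487 ≈ 40.087*I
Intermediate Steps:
P(y, z) = 523 + y (P(y, z) = y - 1*(-523) = y + 523 = 523 + y)
√(P(-2130, -719) + ((474182/(-1145247) - 89006/646714)/(-377246) + 1/(-1796609*2124618))) = √((523 - 2130) + ((474182/(-1145247) - 89006/646714)/(-377246) + 1/(-1796609*2124618))) = √(-1607 + ((474182*(-1/1145247) - 89006*1/646714)*(-1/377246) - 1/1796609*1/2124618)) = √(-1607 + ((-474182/1145247 - 44503/323357)*(-1/377246) - 1/3817107820362)) = √(-1607 + (-204296996215/370323634179*(-1/377246) - 1/3817107820362)) = √(-1607 + (204296996215/139703109699491034 - 1/3817107820362)) = √(-1607 + 1101445652861063155987/753194678761041810187149201) = √(-1210383847667548536109685610020/753194678761041810187149201) = 2*I*√430838692495989123419047170084262944660785560716654345/32747594728740948269006487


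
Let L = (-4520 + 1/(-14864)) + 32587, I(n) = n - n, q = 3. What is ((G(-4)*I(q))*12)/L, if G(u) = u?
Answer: 0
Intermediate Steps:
I(n) = 0
L = 417187887/14864 (L = (-4520 - 1/14864) + 32587 = -67185281/14864 + 32587 = 417187887/14864 ≈ 28067.)
((G(-4)*I(q))*12)/L = (-4*0*12)/(417187887/14864) = (0*12)*(14864/417187887) = 0*(14864/417187887) = 0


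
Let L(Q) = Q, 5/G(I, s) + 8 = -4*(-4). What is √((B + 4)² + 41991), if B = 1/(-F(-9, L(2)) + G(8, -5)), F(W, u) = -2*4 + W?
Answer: √835150255/141 ≈ 204.96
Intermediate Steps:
G(I, s) = 5/8 (G(I, s) = 5/(-8 - 4*(-4)) = 5/(-8 + 16) = 5/8)
F(W, u) = -8 + W
B = 8/141 (B = 1/(-(-8 - 9) + 5/8) = 1/(-1*(-17) + 5/8) = 1/(17 + 5/8) = 1/(141/8) = 8/141 ≈ 0.056738)
√((B + 4)² + 41991) = √((8/141 + 4)² + 41991) = √((572/141)² + 41991) = √(327184/19881 + 41991) = √(835150255/19881) = √835150255/141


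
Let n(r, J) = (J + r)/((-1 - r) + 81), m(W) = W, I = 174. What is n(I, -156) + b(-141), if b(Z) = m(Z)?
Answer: -6636/47 ≈ -141.19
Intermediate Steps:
b(Z) = Z
n(r, J) = (J + r)/(80 - r)
n(I, -156) + b(-141) = (-1*(-156) - 1*174)/(-80 + 174) - 141 = (156 - 174)/94 - 141 = (1/94)*(-18) - 141 = -9/47 - 141 = -6636/47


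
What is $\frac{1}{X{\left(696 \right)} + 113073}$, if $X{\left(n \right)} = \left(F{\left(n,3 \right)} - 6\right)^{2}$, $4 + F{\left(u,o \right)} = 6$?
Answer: $\frac{1}{113089} \approx 8.8426 \cdot 10^{-6}$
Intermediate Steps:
$F{\left(u,o \right)} = 2$ ($F{\left(u,o \right)} = -4 + 6 = 2$)
$X{\left(n \right)} = 16$ ($X{\left(n \right)} = \left(2 - 6\right)^{2} = \left(-4\right)^{2} = 16$)
$\frac{1}{X{\left(696 \right)} + 113073} = \frac{1}{16 + 113073} = \frac{1}{113089}$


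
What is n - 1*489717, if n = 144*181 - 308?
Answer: -463961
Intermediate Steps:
n = 25756 (n = 26064 - 308 = 25756)
n - 1*489717 = 25756 - 1*489717 = 25756 - 489717 = -463961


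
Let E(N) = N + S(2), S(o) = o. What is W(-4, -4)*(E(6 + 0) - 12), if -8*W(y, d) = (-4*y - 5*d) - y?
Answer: 20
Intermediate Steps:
E(N) = 2 + N (E(N) = N + 2 = 2 + N)
W(y, d) = 5*d/8 + 5*y/8 (W(y, d) = -((-4*y - 5*d) - y)/8 = -((-5*d - 4*y) - y)/8 = -(-5*d - 5*y)/8 = 5*d/8 + 5*y/8)
W(-4, -4)*(E(6 + 0) - 12) = ((5/8)*(-4) + (5/8)*(-4))*((2 + (6 + 0)) - 12) = (-5/2 - 5/2)*((2 + 6) - 12) = -5*(8 - 12) = -5*(-4) = 20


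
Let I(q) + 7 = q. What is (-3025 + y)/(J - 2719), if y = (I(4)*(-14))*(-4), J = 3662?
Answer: -3193/943 ≈ -3.3860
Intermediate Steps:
I(q) = -7 + q
y = -168 (y = ((-7 + 4)*(-14))*(-4) = -3*(-14)*(-4) = 42*(-4) = -168)
(-3025 + y)/(J - 2719) = (-3025 - 168)/(3662 - 2719) = -3193/943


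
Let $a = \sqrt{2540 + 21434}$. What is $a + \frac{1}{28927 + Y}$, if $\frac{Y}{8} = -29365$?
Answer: $- \frac{1}{205993} + \sqrt{23974} \approx 154.84$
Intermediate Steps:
$a = \sqrt{23974} \approx 154.84$
$Y = -234920$ ($Y = 8 \left(-29365\right) = -234920$)
$a + \frac{1}{28927 + Y} = \sqrt{23974} + \frac{1}{28927 - 234920} = \sqrt{23974} + \frac{1}{-205993} = \sqrt{23974} - \frac{1}{205993} = - \frac{1}{205993} + \sqrt{23974}$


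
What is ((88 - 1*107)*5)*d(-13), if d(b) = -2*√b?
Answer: 190*I*√13 ≈ 685.05*I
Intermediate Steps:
((88 - 1*107)*5)*d(-13) = ((88 - 1*107)*5)*(-2*I*√13) = ((88 - 107)*5)*(-2*I*√13) = (-19*5)*(-2*I*√13) = -(-190)*I*√13 = 190*I*√13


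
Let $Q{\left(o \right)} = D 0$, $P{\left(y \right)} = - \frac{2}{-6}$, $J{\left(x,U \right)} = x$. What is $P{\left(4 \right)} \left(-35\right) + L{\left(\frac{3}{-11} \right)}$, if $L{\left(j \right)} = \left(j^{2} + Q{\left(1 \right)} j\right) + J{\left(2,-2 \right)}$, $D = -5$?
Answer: $- \frac{3482}{363} \approx -9.5923$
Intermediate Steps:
$P{\left(y \right)} = \frac{1}{3}$ ($P{\left(y \right)} = \left(-2\right) \left(- \frac{1}{6}\right) = \frac{1}{3}$)
$Q{\left(o \right)} = 0$ ($Q{\left(o \right)} = \left(-5\right) 0 = 0$)
$L{\left(j \right)} = 2 + j^{2}$ ($L{\left(j \right)} = \left(j^{2} + 0 j\right) + 2 = \left(j^{2} + 0\right) + 2 = j^{2} + 2 = 2 + j^{2}$)
$P{\left(4 \right)} \left(-35\right) + L{\left(\frac{3}{-11} \right)} = \frac{1}{3} \left(-35\right) + \left(2 + \left(\frac{3}{-11}\right)^{2}\right) = - \frac{35}{3} + \left(2 + \left(3 \left(- \frac{1}{11}\right)\right)^{2}\right) = - \frac{35}{3} + \left(2 + \left(- \frac{3}{11}\right)^{2}\right) = - \frac{35}{3} + \left(2 + \frac{9}{121}\right) = - \frac{35}{3} + \frac{251}{121} = - \frac{3482}{363}$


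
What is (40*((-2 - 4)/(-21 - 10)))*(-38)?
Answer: -9120/31 ≈ -294.19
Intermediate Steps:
(40*((-2 - 4)/(-21 - 10)))*(-38) = (40*(-6/(-31)))*(-38) = (40*(-6*(-1/31)))*(-38) = (40*(6/31))*(-38) = (240/31)*(-38) = -9120/31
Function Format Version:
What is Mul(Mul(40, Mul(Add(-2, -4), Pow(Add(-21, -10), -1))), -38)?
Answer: Rational(-9120, 31) ≈ -294.19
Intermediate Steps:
Mul(Mul(40, Mul(Add(-2, -4), Pow(Add(-21, -10), -1))), -38) = Mul(Mul(40, Mul(-6, Pow(-31, -1))), -38) = Mul(Mul(40, Mul(-6, Rational(-1, 31))), -38) = Mul(Mul(40, Rational(6, 31)), -38) = Mul(Rational(240, 31), -38) = Rational(-9120, 31)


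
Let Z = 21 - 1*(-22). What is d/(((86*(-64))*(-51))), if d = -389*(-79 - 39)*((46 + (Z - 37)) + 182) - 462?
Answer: 1790101/46784 ≈ 38.263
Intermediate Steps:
Z = 43 (Z = 21 + 22 = 43)
d = 10740606 (d = -389*(-79 - 39)*((46 + (43 - 37)) + 182) - 462 = -(-45902)*((46 + 6) + 182) - 462 = -(-45902)*(52 + 182) - 462 = -(-45902)*234 - 462 = -389*(-27612) - 462 = 10741068 - 462 = 10740606)
d/(((86*(-64))*(-51))) = 10740606/(((86*(-64))*(-51))) = 10740606/((-5504*(-51))) = 10740606/280704 = 10740606*(1/280704) = 1790101/46784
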